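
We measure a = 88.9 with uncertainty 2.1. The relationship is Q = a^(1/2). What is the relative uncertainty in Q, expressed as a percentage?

1.18%

Products/powers → add relative errors in quadrature, weighted by exponent:
  (½·δa/a)² = (0.5×0.0236)² = 0.000140
δQ/Q = √(0.000140) = 0.0118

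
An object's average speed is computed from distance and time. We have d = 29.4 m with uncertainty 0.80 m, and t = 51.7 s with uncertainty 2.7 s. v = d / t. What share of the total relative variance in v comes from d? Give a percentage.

(δv/v)² = (1·δd/d)² + (-1·δt/t)²
  d term: (1×0.0272)² = 0.000740
  t term: (-1×0.0522)² = 0.00273
Total = 0.00347. Share from d = 0.000740/0.00347 = 0.214.

21.4%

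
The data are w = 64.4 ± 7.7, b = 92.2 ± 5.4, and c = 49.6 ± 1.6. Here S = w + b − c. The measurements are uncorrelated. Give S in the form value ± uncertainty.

107 ± 9.54

For a sum/difference, combine absolute errors in quadrature:
  (δw)² = 59.3;  (δb)² = 29.2;  (δc)² = 2.56
δS = √(91.0) = 9.54
S = 107.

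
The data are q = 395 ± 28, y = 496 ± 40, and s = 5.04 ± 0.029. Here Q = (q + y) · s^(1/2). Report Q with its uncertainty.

Let u = q + y = 891. δu = √(δq² + δy²) = √(784 + 1600) = 48.8, so δu/u = 0.0548.
Q is then a monomial in u, s:
δQ/Q = √((δu/u)² + (½·δs/s)²) = √(0.00300 + 8.28e-06) = 0.0549
Q = 2000, so δQ = 0.0549 × 2000 = 110.

2000 ± 110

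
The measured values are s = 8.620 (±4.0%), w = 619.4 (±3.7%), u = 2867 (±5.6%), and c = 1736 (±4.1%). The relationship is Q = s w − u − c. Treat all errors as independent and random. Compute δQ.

340

Let p = s·w = 5339. δp/p = √((1·δs/s)² + (1·δw/w)²) = √(0.00160 + 0.00137) = 0.0545, so δp = 291.
Q = p − u − c: δQ = √(δp² + δu² + δc²) = √(84600 + 25800 + 5070) = 340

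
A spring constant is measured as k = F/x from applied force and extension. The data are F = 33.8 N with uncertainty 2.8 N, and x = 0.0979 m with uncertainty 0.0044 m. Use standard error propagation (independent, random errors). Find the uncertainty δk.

For a monomial k ∝ F, x^-1, fractional errors add in quadrature:
  (1·δF/F)² = (1×0.0828)² = 0.00686;  (-1·δx/x)² = (-1×0.0449)² = 0.00202
δk/k = √(0.00888) = 0.0942
k = 345 N/m, so δk = 0.0942 × 345 = 32.5 N/m.

32.5 N/m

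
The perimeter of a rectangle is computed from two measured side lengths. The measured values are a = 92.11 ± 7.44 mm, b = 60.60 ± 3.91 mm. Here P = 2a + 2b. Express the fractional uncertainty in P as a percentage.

Sums and differences: (δP)² = Σ (cᵢ δxᵢ)².
  (2·δa)² = 221;  (2·δb)² = 61.2
δP = √(283) = 16.8 mm
P = 305.4 mm, so δP/P = 16.8/305.4 = 0.0550.

5.50%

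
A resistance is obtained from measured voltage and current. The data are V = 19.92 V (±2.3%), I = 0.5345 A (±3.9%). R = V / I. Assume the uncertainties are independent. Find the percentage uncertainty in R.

4.53%

Each factor contributes (exponent × relative error)² to (δR/R)²:
  (1·δV/V)² = (1×0.0230)² = 0.000529;  (-1·δI/I)² = (-1×0.0390)² = 0.00152
δR/R = √(0.00205) = 0.0453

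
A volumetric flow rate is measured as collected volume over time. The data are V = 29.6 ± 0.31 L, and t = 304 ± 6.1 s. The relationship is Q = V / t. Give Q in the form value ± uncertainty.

0.0974 ± 0.00220 L/s

Since Q is a product/quotient, work with relative uncertainties:
  (1·δV/V)² = (1×0.0105)² = 0.000110;  (-1·δt/t)² = (-1×0.0201)² = 0.000403
δQ/Q = √(0.000512) = 0.0226
Q = 0.0974 L/s, so δQ = 0.0226 × 0.0974 = 0.00220 L/s.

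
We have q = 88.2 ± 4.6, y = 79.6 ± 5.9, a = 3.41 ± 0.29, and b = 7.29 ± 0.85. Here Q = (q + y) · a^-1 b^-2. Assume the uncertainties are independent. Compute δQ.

Let u = q + y = 168. δu = √(δq² + δy²) = √(21.2 + 34.8) = 7.48, so δu/u = 0.0446.
Q is then a monomial in u, a, b:
δQ/Q = √((δu/u)² + (-1·δa/a)² + (-2·δb/b)²) = √(0.00199 + 0.00723 + 0.0544) = 0.252
Q = 0.926, so δQ = 0.252 × 0.926 = 0.234.

0.234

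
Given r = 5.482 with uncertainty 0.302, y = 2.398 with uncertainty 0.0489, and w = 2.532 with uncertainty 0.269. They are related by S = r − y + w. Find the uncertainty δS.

0.407

Each term contributes (cᵢ δxᵢ)² to (δS)²:
  (δr)² = 0.0912;  (δy)² = 0.00239;  (δw)² = 0.0724
δS = √(0.166) = 0.407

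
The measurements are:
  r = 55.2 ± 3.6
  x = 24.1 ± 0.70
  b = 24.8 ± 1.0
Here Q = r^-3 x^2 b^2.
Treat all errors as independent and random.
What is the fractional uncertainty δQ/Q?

Each factor contributes (exponent × relative error)² to (δQ/Q)²:
  (-3·δr/r)² = (-3×0.0652)² = 0.0383;  (2·δx/x)² = (2×0.0290)² = 0.00337;  (2·δb/b)² = (2×0.0403)² = 0.00650
δQ/Q = √(0.0482) = 0.219

0.219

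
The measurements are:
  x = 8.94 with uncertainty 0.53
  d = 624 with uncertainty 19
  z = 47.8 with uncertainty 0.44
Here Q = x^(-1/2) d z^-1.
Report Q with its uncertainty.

Relative error in a monomial: (δQ/Q)² = Σ (nᵢ · δxᵢ/xᵢ)².
  (−½·δx/x)² = (-0.5×0.0593)² = 0.000879;  (1·δd/d)² = (1×0.0304)² = 0.000927;  (-1·δz/z)² = (-1×0.00921)² = 8.47e-05
δQ/Q = √(0.00189) = 0.0435
Q = 4.37, so δQ = 0.0435 × 4.37 = 0.190.

4.37 ± 0.190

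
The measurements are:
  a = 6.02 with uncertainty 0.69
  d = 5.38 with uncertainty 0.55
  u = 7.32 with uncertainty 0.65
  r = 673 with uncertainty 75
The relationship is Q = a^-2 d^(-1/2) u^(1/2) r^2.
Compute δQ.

Products/powers → add relative errors in quadrature, weighted by exponent:
  (-2·δa/a)² = (-2×0.115)² = 0.0525;  (−½·δd/d)² = (-0.5×0.102)² = 0.00261;  (½·δu/u)² = (0.5×0.0888)² = 0.00197;  (2·δr/r)² = (2×0.111)² = 0.0497
δQ/Q = √(0.107) = 0.327
Q = 14600, so δQ = 0.327 × 14600 = 4760.

4760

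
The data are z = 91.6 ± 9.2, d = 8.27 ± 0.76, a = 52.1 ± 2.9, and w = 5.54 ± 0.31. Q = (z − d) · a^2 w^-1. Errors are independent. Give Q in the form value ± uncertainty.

40800 ± 6810

Let u = z − d = 83.3. δu = √(δz² + δd²) = √(84.6 + 0.578) = 9.23, so δu/u = 0.111.
Q is then a monomial in u, a, w:
δQ/Q = √((δu/u)² + (2·δa/a)² + (-1·δw/w)²) = √(0.0123 + 0.0124 + 0.00313) = 0.167
Q = 40800, so δQ = 0.167 × 40800 = 6810.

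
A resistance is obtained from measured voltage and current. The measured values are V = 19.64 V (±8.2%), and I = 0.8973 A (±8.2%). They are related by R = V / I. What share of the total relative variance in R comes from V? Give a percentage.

(δR/R)² = (1·δV/V)² + (-1·δI/I)²
  V term: (1×0.0820)² = 0.00672
  I term: (-1×0.0820)² = 0.00672
Total = 0.0134. Share from V = 0.00672/0.0134 = 0.500.

50.0%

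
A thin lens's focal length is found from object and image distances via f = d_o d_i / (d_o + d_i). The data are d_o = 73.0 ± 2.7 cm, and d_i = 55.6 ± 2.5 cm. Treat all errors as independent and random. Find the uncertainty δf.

0.951 cm

∂f/∂d_o = (d_i/(d_o+d_i))² = 0.187;  ∂f/∂d_i = (d_o/(d_o+d_i))² = 0.322
δf = √((∂f/∂d_o · δd_o)² + (∂f/∂d_i · δd_i)²) = √(0.255 + 0.649) = 0.951 cm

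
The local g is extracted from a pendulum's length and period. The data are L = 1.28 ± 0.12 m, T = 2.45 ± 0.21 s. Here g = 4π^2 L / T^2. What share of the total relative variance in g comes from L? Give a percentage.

(δg/g)² = (1·δL/L)² + (-2·δT/T)²
  L term: (1×0.0938)² = 0.00879
  T term: (-2×0.0857)² = 0.0294
Total = 0.0382. Share from L = 0.00879/0.0382 = 0.230.

23.0%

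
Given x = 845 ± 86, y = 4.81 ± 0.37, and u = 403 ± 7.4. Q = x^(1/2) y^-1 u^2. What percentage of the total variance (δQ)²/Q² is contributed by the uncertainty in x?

(δQ/Q)² = (½·δx/x)² + (-1·δy/y)² + (2·δu/u)²
  x term: (0.5×0.102)² = 0.00259
  y term: (-1×0.0769)² = 0.00592
  u term: (2×0.0184)² = 0.00135
Total = 0.00986. Share from x = 0.00259/0.00986 = 0.263.

26.3%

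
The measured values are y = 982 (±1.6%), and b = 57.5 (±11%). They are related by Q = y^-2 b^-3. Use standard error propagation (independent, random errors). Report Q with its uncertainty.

(5.45 ± 1.81) × 10^-12

Products/powers → add relative errors in quadrature, weighted by exponent:
  (-2·δy/y)² = (-2×0.0160)² = 0.00102;  (-3·δb/b)² = (-3×0.110)² = 0.109
δQ/Q = √(0.110) = 0.332
Q = 5.45e-12, so δQ = 0.332 × 5.45e-12 = 1.81e-12.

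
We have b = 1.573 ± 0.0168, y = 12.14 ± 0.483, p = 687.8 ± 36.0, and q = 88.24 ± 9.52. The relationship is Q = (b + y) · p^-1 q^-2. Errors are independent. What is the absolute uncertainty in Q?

Let u = b + y = 13.71. δu = √(δb² + δy²) = √(0.000282 + 0.233) = 0.483, so δu/u = 0.0352.
Q is then a monomial in u, p, q:
δQ/Q = √((δu/u)² + (-1·δp/p)² + (-2·δq/q)²) = √(0.00124 + 0.00274 + 0.0466) = 0.225
Q = 2.561e-06, so δQ = 0.225 × 2.561e-06 = 5.76e-07.

5.76e-07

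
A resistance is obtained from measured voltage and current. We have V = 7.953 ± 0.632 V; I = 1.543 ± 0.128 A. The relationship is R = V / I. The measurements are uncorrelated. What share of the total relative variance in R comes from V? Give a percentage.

47.9%

(δR/R)² = (1·δV/V)² + (-1·δI/I)²
  V term: (1×0.0795)² = 0.00631
  I term: (-1×0.0830)² = 0.00688
Total = 0.0132. Share from V = 0.00631/0.0132 = 0.479.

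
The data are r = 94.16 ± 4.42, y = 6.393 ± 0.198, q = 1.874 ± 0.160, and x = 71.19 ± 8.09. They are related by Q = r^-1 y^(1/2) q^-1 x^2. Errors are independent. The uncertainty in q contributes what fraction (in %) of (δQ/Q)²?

(δQ/Q)² = (-1·δr/r)² + (½·δy/y)² + (-1·δq/q)² + (2·δx/x)²
  r term: (-1×0.0469)² = 0.00220
  y term: (0.5×0.0310)² = 0.000240
  q term: (-1×0.0854)² = 0.00729
  x term: (2×0.114)² = 0.0517
Total = 0.0614. Share from q = 0.00729/0.0614 = 0.119.

11.9%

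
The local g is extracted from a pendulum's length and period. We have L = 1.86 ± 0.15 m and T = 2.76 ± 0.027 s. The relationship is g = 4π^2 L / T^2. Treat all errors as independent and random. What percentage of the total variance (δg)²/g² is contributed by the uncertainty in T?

5.56%

(δg/g)² = (1·δL/L)² + (-2·δT/T)²
  L term: (1×0.0806)² = 0.00650
  T term: (-2×0.00978)² = 0.000383
Total = 0.00689. Share from T = 0.000383/0.00689 = 0.0556.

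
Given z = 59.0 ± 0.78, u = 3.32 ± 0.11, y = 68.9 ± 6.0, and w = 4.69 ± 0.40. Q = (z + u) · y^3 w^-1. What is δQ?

1.2e+06

Let h = z + u = 62.3. δh = √(δz² + δu²) = √(0.608 + 0.0121) = 0.788, so δh/h = 0.0126.
Q is then a monomial in h, y, w:
δQ/Q = √((δh/h)² + (3·δy/y)² + (-1·δw/w)²) = √(0.000160 + 0.0683 + 0.00727) = 0.275
Q = 4.35e+06, so δQ = 0.275 × 4.35e+06 = 1.2e+06.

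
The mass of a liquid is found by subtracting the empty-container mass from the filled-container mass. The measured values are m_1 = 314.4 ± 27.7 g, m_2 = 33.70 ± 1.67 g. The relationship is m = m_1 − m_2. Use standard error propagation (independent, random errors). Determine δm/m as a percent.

9.89%

Absolute uncertainties add in quadrature for a linear combination:
  (δm_1)² = 767;  (δm_2)² = 2.79
δm = √(770) = 27.8 g
m = 280.7 g, so δm/m = 27.8/280.7 = 0.0989.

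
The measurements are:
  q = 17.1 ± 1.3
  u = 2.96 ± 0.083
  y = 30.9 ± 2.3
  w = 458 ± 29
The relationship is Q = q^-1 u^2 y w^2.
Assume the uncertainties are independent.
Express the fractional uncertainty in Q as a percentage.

Each factor contributes (exponent × relative error)² to (δQ/Q)²:
  (-1·δq/q)² = (-1×0.0760)² = 0.00578;  (2·δu/u)² = (2×0.0280)² = 0.00315;  (1·δy/y)² = (1×0.0744)² = 0.00554;  (2·δw/w)² = (2×0.0633)² = 0.0160
δQ/Q = √(0.0305) = 0.175

17.5%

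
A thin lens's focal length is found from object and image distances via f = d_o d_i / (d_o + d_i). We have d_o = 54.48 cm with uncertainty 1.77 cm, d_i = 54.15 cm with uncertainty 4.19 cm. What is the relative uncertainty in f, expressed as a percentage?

4.21%

∂f/∂d_o = (d_i/(d_o+d_i))² = 0.248;  ∂f/∂d_i = (d_o/(d_o+d_i))² = 0.252
δf = √((∂f/∂d_o · δd_o)² + (∂f/∂d_i · δd_i)²) = √(0.193 + 1.11) = 1.14 cm
f = 27.16 cm, so δf/f = 1.14/27.16 = 0.0421.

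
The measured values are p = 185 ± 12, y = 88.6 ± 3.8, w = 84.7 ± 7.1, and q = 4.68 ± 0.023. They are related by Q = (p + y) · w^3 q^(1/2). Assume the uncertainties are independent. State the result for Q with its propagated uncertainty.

(3.60 ± 0.920) × 10^8

Let u = p + y = 274. δu = √(δp² + δy²) = √(144 + 14.4) = 12.6, so δu/u = 0.0460.
Q is then a monomial in u, w, q:
δQ/Q = √((δu/u)² + (3·δw/w)² + (½·δq/q)²) = √(0.00212 + 0.0632 + 6.04e-06) = 0.256
Q = 3.6e+08, so δQ = 0.256 × 3.6e+08 = 9.2e+07.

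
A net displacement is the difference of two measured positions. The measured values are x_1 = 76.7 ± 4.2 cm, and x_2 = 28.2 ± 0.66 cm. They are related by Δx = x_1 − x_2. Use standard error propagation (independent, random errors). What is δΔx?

4.25 cm

Absolute uncertainties add in quadrature for a linear combination:
  (δx_1)² = 17.6;  (δx_2)² = 0.436
δΔx = √(18.1) = 4.25 cm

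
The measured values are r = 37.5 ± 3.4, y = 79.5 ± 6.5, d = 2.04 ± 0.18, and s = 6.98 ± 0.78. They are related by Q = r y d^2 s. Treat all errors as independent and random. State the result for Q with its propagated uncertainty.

Q is a product of powers, so relative uncertainties combine in quadrature:
  (1·δr/r)² = (1×0.0907)² = 0.00822;  (1·δy/y)² = (1×0.0818)² = 0.00668;  (2·δd/d)² = (2×0.0882)² = 0.0311;  (1·δs/s)² = (1×0.112)² = 0.0125
δQ/Q = √(0.0585) = 0.242
Q = 86600, so δQ = 0.242 × 86600 = 21000.

86600 ± 21000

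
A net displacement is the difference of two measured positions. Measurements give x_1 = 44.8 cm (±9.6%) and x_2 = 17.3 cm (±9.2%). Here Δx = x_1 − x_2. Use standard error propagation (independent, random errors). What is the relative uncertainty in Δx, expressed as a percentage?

Δx is a linear combination, so absolute uncertainties add in quadrature:
  (δx_1)² = 18.5;  (δx_2)² = 2.53
δΔx = √(21.0) = 4.59 cm
Δx = 27.5 cm, so δΔx/Δx = 4.59/27.5 = 0.167.

16.7%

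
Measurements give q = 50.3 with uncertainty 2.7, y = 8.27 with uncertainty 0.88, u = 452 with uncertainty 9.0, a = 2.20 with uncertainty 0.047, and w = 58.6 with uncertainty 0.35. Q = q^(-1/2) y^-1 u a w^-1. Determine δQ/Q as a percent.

11.4%

Products/powers → add relative errors in quadrature, weighted by exponent:
  (−½·δq/q)² = (-0.5×0.0537)² = 0.000720;  (-1·δy/y)² = (-1×0.106)² = 0.0113;  (1·δu/u)² = (1×0.0199)² = 0.000396;  (1·δa/a)² = (1×0.0214)² = 0.000456;  (-1·δw/w)² = (-1×0.00597)² = 3.57e-05
δQ/Q = √(0.0129) = 0.114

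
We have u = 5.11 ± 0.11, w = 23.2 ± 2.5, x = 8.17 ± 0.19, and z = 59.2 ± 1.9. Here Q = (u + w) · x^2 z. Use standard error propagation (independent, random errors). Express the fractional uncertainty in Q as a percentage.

Let h = u + w = 28.3. δh = √(δu² + δw²) = √(0.0121 + 6.25) = 2.50, so δh/h = 0.0884.
Q is then a monomial in h, x, z:
δQ/Q = √((δh/h)² + (2·δx/x)² + (1·δz/z)²) = √(0.00781 + 0.00216 + 0.00103) = 0.105

10.5%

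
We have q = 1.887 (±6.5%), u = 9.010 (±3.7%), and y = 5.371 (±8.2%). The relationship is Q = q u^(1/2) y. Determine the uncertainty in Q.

Relative error in a monomial: (δQ/Q)² = Σ (nᵢ · δxᵢ/xᵢ)².
  (1·δq/q)² = (1×0.0650)² = 0.00423;  (½·δu/u)² = (0.5×0.0370)² = 0.000342;  (1·δy/y)² = (1×0.0820)² = 0.00672
δQ/Q = √(0.0113) = 0.106
Q = 30.42, so δQ = 0.106 × 30.42 = 3.23.

3.23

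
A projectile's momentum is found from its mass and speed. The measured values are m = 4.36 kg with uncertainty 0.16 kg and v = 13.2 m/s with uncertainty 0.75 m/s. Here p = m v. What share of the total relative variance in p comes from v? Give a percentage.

(δp/p)² = (1·δm/m)² + (1·δv/v)²
  m term: (1×0.0367)² = 0.00135
  v term: (1×0.0568)² = 0.00323
Total = 0.00457. Share from v = 0.00323/0.00457 = 0.706.

70.6%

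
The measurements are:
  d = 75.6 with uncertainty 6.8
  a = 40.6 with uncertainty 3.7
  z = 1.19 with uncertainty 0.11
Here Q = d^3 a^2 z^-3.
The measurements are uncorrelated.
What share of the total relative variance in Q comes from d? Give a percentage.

(δQ/Q)² = (3·δd/d)² + (2·δa/a)² + (-3·δz/z)²
  d term: (3×0.0899)² = 0.0728
  a term: (2×0.0911)² = 0.0332
  z term: (-3×0.0924)² = 0.0769
Total = 0.183. Share from d = 0.0728/0.183 = 0.398.

39.8%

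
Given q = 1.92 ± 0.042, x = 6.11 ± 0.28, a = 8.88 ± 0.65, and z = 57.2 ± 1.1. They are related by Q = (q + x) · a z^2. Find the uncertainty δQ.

Let u = q + x = 8.03. δu = √(δq² + δx²) = √(0.00176 + 0.0784) = 0.283, so δu/u = 0.0353.
Q is then a monomial in u, a, z:
δQ/Q = √((δu/u)² + (1·δa/a)² + (2·δz/z)²) = √(0.00124 + 0.00536 + 0.00148) = 0.0899
Q = 2.33e+05, so δQ = 0.0899 × 2.33e+05 = 21000.

21000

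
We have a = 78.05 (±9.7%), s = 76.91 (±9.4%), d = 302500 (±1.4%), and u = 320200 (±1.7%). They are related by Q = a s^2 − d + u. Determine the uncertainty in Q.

97900

Let p = a·s^2 = 461700. δp/p = √((1·δa/a)² + (2·δs/s)²) = √(0.00941 + 0.0353) = 0.212, so δp = 97700.
Q = p − d + u: δQ = √(δp² + δd² + δu²) = √(9.54e+09 + 1.79e+07 + 2.96e+07) = 97900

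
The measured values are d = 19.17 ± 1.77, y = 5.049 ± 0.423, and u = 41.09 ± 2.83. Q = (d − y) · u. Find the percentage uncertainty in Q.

14.6%

Let w = d − y = 14.12. δw = √(δd² + δy²) = √(3.13 + 0.179) = 1.82, so δw/w = 0.129.
Q is then a monomial in w, u:
δQ/Q = √((δw/w)² + (1·δu/u)²) = √(0.0166 + 0.00474) = 0.146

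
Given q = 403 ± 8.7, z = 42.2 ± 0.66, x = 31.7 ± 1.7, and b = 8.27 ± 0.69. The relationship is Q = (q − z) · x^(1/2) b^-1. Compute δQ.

Let u = q − z = 361. δu = √(δq² + δz²) = √(75.7 + 0.436) = 8.72, so δu/u = 0.0242.
Q is then a monomial in u, x, b:
δQ/Q = √((δu/u)² + (½·δx/x)² + (-1·δb/b)²) = √(0.000585 + 0.000719 + 0.00696) = 0.0909
Q = 246, so δQ = 0.0909 × 246 = 22.3.

22.3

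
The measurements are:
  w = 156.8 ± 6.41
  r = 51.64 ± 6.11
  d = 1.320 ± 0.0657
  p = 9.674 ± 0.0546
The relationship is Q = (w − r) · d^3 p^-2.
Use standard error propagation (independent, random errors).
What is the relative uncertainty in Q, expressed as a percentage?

17.2%

Let u = w − r = 105.2. δu = √(δw² + δr²) = √(41.1 + 37.3) = 8.86, so δu/u = 0.0842.
Q is then a monomial in u, d, p:
δQ/Q = √((δu/u)² + (3·δd/d)² + (-2·δp/p)²) = √(0.00709 + 0.0223 + 0.000127) = 0.172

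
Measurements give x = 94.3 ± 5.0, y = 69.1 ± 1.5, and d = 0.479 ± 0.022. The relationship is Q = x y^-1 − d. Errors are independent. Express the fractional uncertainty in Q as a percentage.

Let p = x·y^-1 = 1.36. δp/p = √((1·δx/x)² + (-1·δy/y)²) = √(0.00281 + 0.000471) = 0.0573, so δp = 0.0782.
Q = p − d: δQ = √(δp² + δd²) = √(0.00611 + 0.000484) = 0.0812
Q = 0.886, so δQ/Q = 0.0812/0.886 = 0.0917.

9.17%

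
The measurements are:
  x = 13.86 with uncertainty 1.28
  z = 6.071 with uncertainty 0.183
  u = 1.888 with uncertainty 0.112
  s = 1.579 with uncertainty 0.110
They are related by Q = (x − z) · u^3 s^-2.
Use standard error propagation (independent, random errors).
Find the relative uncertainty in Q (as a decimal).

Let w = x − z = 7.789. δw = √(δx² + δz²) = √(1.64 + 0.0335) = 1.29, so δw/w = 0.166.
Q is then a monomial in w, u, s:
δQ/Q = √((δw/w)² + (3·δu/u)² + (-2·δs/s)²) = √(0.0276 + 0.0317 + 0.0194) = 0.280

0.280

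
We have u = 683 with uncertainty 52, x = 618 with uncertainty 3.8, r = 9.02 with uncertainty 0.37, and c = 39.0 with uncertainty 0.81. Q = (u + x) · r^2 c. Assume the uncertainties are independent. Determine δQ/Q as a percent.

9.36%

Let w = u + x = 1300. δw = √(δu² + δx²) = √(2700 + 14.4) = 52.1, so δw/w = 0.0401.
Q is then a monomial in w, r, c:
δQ/Q = √((δw/w)² + (2·δr/r)² + (1·δc/c)²) = √(0.00161 + 0.00673 + 0.000431) = 0.0936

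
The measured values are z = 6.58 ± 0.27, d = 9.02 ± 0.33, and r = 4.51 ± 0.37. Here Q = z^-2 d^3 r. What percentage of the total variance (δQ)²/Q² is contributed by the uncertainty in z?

(δQ/Q)² = (-2·δz/z)² + (3·δd/d)² + (1·δr/r)²
  z term: (-2×0.0410)² = 0.00673
  d term: (3×0.0366)² = 0.0120
  r term: (1×0.0820)² = 0.00673
Total = 0.0255. Share from z = 0.00673/0.0255 = 0.264.

26.4%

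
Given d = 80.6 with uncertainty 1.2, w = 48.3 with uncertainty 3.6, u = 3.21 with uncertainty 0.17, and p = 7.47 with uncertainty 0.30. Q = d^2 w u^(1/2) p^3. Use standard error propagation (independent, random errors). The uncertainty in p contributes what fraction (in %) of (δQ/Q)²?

67.0%

(δQ/Q)² = (2·δd/d)² + (1·δw/w)² + (½·δu/u)² + (3·δp/p)²
  d term: (2×0.0149)² = 0.000887
  w term: (1×0.0745)² = 0.00556
  u term: (0.5×0.0530)² = 0.000701
  p term: (3×0.0402)² = 0.0145
Total = 0.0217. Share from p = 0.0145/0.0217 = 0.670.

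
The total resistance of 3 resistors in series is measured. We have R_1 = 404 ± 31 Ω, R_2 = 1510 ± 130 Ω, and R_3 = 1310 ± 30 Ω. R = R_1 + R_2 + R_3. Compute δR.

137 Ω

Sums and differences: (δR)² = Σ (cᵢ δxᵢ)².
  (δR_1)² = 961;  (δR_2)² = 16900;  (δR_3)² = 900
δR = √(18800) = 137 Ω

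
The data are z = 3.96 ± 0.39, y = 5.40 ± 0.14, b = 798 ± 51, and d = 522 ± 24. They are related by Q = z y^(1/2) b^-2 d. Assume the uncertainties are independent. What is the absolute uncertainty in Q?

Products/powers → add relative errors in quadrature, weighted by exponent:
  (1·δz/z)² = (1×0.0985)² = 0.00970;  (½·δy/y)² = (0.5×0.0259)² = 0.000168;  (-2·δb/b)² = (-2×0.0639)² = 0.0163;  (1·δd/d)² = (1×0.0460)² = 0.00211
δQ/Q = √(0.0283) = 0.168
Q = 0.00754, so δQ = 0.168 × 0.00754 = 0.00127.

0.00127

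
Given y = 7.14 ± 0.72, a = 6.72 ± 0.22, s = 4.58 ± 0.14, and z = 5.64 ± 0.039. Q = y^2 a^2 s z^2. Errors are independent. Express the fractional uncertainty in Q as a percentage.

21.5%

Since Q is a product/quotient, work with relative uncertainties:
  (2·δy/y)² = (2×0.101)² = 0.0407;  (2·δa/a)² = (2×0.0327)² = 0.00429;  (1·δs/s)² = (1×0.0306)² = 0.000934;  (2·δz/z)² = (2×0.00691)² = 0.000191
δQ/Q = √(0.0461) = 0.215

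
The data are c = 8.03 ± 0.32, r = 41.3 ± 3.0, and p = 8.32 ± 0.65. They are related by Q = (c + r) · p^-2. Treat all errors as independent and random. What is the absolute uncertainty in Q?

0.120

Let u = c + r = 49.3. δu = √(δc² + δr²) = √(0.102 + 9.00) = 3.02, so δu/u = 0.0612.
Q is then a monomial in u, p:
δQ/Q = √((δu/u)² + (-2·δp/p)²) = √(0.00374 + 0.0244) = 0.168
Q = 0.713, so δQ = 0.168 × 0.713 = 0.120.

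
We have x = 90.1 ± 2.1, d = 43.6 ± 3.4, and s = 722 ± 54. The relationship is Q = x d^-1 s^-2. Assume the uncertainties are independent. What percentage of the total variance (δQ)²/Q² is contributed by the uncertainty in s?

77.2%

(δQ/Q)² = (1·δx/x)² + (-1·δd/d)² + (-2·δs/s)²
  x term: (1×0.0233)² = 0.000543
  d term: (-1×0.0780)² = 0.00608
  s term: (-2×0.0748)² = 0.0224
Total = 0.0290. Share from s = 0.0224/0.0290 = 0.772.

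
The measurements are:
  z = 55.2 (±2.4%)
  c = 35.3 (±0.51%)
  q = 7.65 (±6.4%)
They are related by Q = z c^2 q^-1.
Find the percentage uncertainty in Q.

6.91%

For a monomial Q ∝ z, c^2, q^-1, fractional errors add in quadrature:
  (1·δz/z)² = (1×0.0240)² = 0.000576;  (2·δc/c)² = (2×0.00510)² = 0.000104;  (-1·δq/q)² = (-1×0.0640)² = 0.00410
δQ/Q = √(0.00478) = 0.0691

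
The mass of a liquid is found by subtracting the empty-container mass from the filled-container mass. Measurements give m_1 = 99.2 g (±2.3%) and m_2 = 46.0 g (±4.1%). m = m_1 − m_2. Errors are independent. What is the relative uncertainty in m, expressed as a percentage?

Sums and differences: (δm)² = Σ (cᵢ δxᵢ)².
  (δm_1)² = 5.21;  (δm_2)² = 3.56
δm = √(8.76) = 2.96 g
m = 53.2 g, so δm/m = 2.96/53.2 = 0.0556.

5.56%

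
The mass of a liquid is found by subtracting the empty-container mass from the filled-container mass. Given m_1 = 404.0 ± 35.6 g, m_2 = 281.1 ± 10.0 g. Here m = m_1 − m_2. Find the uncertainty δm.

37.0 g

Each term contributes (cᵢ δxᵢ)² to (δm)²:
  (δm_1)² = 1270;  (δm_2)² = 100
δm = √(1370) = 37.0 g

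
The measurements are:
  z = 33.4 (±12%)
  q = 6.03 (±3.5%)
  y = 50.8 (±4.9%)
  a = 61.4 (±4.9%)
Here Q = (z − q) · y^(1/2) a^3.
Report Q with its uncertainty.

(4.52 ± 0.944) × 10^7

Let u = z − q = 27.4. δu = √(δz² + δq²) = √(16.1 + 0.0445) = 4.01, so δu/u = 0.147.
Q is then a monomial in u, y, a:
δQ/Q = √((δu/u)² + (½·δy/y)² + (3·δa/a)²) = √(0.0215 + 0.000600 + 0.0216) = 0.209
Q = 4.52e+07, so δQ = 0.209 × 4.52e+07 = 9.44e+06.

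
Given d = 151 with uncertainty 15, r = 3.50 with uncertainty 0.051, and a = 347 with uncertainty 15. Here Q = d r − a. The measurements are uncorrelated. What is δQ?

Let p = d·r = 528. δp/p = √((1·δd/d)² + (1·δr/r)²) = √(0.00987 + 0.000212) = 0.100, so δp = 53.1.
Q = p − a: δQ = √(δp² + δa²) = √(2820 + 225) = 55.1

55.1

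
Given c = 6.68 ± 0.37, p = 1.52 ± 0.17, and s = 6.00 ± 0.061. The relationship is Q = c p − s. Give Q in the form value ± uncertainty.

4.15 ± 1.27

Let w = c·p = 10.2. δw/w = √((1·δc/c)² + (1·δp/p)²) = √(0.00307 + 0.0125) = 0.125, so δw = 1.27.
Q = w − s: δQ = √(δw² + δs²) = √(1.61 + 0.00372) = 1.27
Q = 4.15.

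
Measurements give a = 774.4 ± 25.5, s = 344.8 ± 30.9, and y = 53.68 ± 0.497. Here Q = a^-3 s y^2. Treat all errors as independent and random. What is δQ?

0.000288

For a monomial Q ∝ a^-3, s, y^2, fractional errors add in quadrature:
  (-3·δa/a)² = (-3×0.0329)² = 0.00976;  (1·δs/s)² = (1×0.0896)² = 0.00803;  (2·δy/y)² = (2×0.00926)² = 0.000343
δQ/Q = √(0.0181) = 0.135
Q = 0.002139, so δQ = 0.135 × 0.002139 = 0.000288.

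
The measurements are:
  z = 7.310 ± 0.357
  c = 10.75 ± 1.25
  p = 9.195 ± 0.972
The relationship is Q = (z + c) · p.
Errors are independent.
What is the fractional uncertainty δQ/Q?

Let u = z + c = 18.06. δu = √(δz² + δc²) = √(0.127 + 1.56) = 1.30, so δu/u = 0.0720.
Q is then a monomial in u, p:
δQ/Q = √((δu/u)² + (1·δp/p)²) = √(0.00518 + 0.0112) = 0.128

0.128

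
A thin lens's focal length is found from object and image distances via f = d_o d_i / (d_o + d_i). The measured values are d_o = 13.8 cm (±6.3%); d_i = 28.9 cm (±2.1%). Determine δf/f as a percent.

4.32%

∂f/∂d_o = (d_i/(d_o+d_i))² = 0.458;  ∂f/∂d_i = (d_o/(d_o+d_i))² = 0.104
δf = √((∂f/∂d_o · δd_o)² + (∂f/∂d_i · δd_i)²) = √(0.159 + 0.00402) = 0.403 cm
f = 9.34 cm, so δf/f = 0.403/9.34 = 0.0432.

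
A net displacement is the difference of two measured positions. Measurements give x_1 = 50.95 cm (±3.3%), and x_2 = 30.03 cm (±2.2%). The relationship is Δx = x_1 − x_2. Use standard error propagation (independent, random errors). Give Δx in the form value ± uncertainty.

20.92 ± 1.81 cm

Sums and differences: (δΔx)² = Σ (cᵢ δxᵢ)².
  (δx_1)² = 2.83;  (δx_2)² = 0.436
δΔx = √(3.26) = 1.81 cm
Δx = 20.92 cm.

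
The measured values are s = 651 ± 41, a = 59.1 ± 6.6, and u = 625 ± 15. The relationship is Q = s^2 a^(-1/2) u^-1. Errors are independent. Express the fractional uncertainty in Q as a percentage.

Each factor contributes (exponent × relative error)² to (δQ/Q)²:
  (2·δs/s)² = (2×0.0630)² = 0.0159;  (−½·δa/a)² = (-0.5×0.112)² = 0.00312;  (-1·δu/u)² = (-1×0.0240)² = 0.000576
δQ/Q = √(0.0196) = 0.140

14.0%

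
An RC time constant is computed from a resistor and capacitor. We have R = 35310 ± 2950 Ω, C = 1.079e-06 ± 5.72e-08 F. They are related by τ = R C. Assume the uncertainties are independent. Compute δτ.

Products/powers → add relative errors in quadrature, weighted by exponent:
  (1·δR/R)² = (1×0.0835)² = 0.00698;  (1·δC/C)² = (1×0.0530)² = 0.00281
δτ/τ = √(0.00979) = 0.0989
τ = 0.03810 s, so δτ = 0.0989 × 0.03810 = 0.00377 s.

0.00377 s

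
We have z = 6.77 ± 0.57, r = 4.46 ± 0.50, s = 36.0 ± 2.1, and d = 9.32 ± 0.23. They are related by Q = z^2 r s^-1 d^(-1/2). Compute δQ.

0.392

Q is a product of powers, so relative uncertainties combine in quadrature:
  (2·δz/z)² = (2×0.0842)² = 0.0284;  (1·δr/r)² = (1×0.112)² = 0.0126;  (-1·δs/s)² = (-1×0.0583)² = 0.00340;  (−½·δd/d)² = (-0.5×0.0247)² = 0.000152
δQ/Q = √(0.0445) = 0.211
Q = 1.86, so δQ = 0.211 × 1.86 = 0.392.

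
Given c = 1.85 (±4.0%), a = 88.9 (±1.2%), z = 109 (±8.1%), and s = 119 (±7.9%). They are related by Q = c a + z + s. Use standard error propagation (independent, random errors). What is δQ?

14.6

Let p = c·a = 164. δp/p = √((1·δc/c)² + (1·δa/a)²) = √(0.00160 + 0.000144) = 0.0418, so δp = 6.87.
Q = p + z + s: δQ = √(δp² + δz² + δs²) = √(47.2 + 78.0 + 88.4) = 14.6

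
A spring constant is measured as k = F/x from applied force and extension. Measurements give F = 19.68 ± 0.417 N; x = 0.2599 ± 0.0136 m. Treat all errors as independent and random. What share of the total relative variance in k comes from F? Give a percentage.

14.1%

(δk/k)² = (1·δF/F)² + (-1·δx/x)²
  F term: (1×0.0212)² = 0.000449
  x term: (-1×0.0523)² = 0.00274
Total = 0.00319. Share from F = 0.000449/0.00319 = 0.141.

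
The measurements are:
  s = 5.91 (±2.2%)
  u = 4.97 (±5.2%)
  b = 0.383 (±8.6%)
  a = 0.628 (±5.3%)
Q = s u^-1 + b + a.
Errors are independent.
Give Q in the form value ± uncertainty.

Let p = s·u^-1 = 1.19. δp/p = √((1·δs/s)² + (-1·δu/u)²) = √(0.000484 + 0.00270) = 0.0565, so δp = 0.0671.
Q = p + b + a: δQ = √(δp² + δb² + δa²) = √(0.00451 + 0.00108 + 0.00111) = 0.0819
Q = 2.20.

2.20 ± 0.0819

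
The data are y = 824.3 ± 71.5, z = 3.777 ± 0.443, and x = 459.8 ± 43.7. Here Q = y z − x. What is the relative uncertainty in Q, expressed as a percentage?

Let p = y·z = 3113. δp/p = √((1·δy/y)² + (1·δz/z)²) = √(0.00752 + 0.0138) = 0.146, so δp = 454.
Q = p − x: δQ = √(δp² + δx²) = √(2.06e+05 + 1910) = 456
Q = 2654, so δQ/Q = 456/2654 = 0.172.

17.2%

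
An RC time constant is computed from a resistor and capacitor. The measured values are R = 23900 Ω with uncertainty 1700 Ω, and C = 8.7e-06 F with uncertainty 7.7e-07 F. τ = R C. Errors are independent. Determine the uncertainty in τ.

Products/powers → add relative errors in quadrature, weighted by exponent:
  (1·δR/R)² = (1×0.0711)² = 0.00506;  (1·δC/C)² = (1×0.0885)² = 0.00783
δτ/τ = √(0.0129) = 0.114
τ = 0.208 s, so δτ = 0.114 × 0.208 = 0.0236 s.

0.0236 s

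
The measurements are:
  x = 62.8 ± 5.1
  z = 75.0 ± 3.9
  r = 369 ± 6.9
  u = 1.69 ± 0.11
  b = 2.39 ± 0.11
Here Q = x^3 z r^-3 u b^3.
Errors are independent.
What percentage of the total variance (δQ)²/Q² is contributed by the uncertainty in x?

67.1%

(δQ/Q)² = (3·δx/x)² + (1·δz/z)² + (-3·δr/r)² + (1·δu/u)² + (3·δb/b)²
  x term: (3×0.0812)² = 0.0594
  z term: (1×0.0520)² = 0.00270
  r term: (-3×0.0187)² = 0.00315
  u term: (1×0.0651)² = 0.00424
  b term: (3×0.0460)² = 0.0191
Total = 0.0885. Share from x = 0.0594/0.0885 = 0.671.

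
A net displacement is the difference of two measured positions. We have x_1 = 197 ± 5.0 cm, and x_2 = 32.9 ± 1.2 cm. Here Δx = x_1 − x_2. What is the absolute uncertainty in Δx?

5.14 cm

For a sum/difference, combine absolute errors in quadrature:
  (δx_1)² = 25.0;  (δx_2)² = 1.44
δΔx = √(26.4) = 5.14 cm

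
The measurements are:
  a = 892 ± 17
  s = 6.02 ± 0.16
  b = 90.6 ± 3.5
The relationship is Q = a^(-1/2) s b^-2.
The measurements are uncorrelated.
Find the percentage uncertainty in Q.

8.23%

Since Q is a product/quotient, work with relative uncertainties:
  (−½·δa/a)² = (-0.5×0.0191)² = 9.08e-05;  (1·δs/s)² = (1×0.0266)² = 0.000706;  (-2·δb/b)² = (-2×0.0386)² = 0.00597
δQ/Q = √(0.00677) = 0.0823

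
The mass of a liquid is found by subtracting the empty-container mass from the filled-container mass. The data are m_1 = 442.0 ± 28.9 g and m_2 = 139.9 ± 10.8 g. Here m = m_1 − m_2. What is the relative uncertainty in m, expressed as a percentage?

10.2%

For a sum/difference, combine absolute errors in quadrature:
  (δm_1)² = 835;  (δm_2)² = 117
δm = √(952) = 30.9 g
m = 302.1 g, so δm/m = 30.9/302.1 = 0.102.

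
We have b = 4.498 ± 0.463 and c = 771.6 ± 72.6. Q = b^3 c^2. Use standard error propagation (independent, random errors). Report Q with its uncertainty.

Q is a product of powers, so relative uncertainties combine in quadrature:
  (3·δb/b)² = (3×0.103)² = 0.0954;  (2·δc/c)² = (2×0.0941)² = 0.0354
δQ/Q = √(0.131) = 0.362
Q = 5.418e+07, so δQ = 0.362 × 5.418e+07 = 1.96e+07.

(5.418 ± 1.96) × 10^7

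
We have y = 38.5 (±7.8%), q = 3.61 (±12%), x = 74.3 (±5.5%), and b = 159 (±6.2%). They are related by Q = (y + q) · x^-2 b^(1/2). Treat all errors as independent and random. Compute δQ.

Let u = y + q = 42.1. δu = √(δy² + δq²) = √(9.02 + 0.188) = 3.03, so δu/u = 0.0721.
Q is then a monomial in u, x, b:
δQ/Q = √((δu/u)² + (-2·δx/x)² + (½·δb/b)²) = √(0.00519 + 0.0121 + 0.000961) = 0.135
Q = 0.0962, so δQ = 0.135 × 0.0962 = 0.0130.

0.0130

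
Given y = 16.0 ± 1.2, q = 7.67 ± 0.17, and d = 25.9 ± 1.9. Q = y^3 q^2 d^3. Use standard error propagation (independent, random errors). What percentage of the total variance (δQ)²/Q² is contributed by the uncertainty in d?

47.9%

(δQ/Q)² = (3·δy/y)² + (2·δq/q)² + (3·δd/d)²
  y term: (3×0.0750)² = 0.0506
  q term: (2×0.0222)² = 0.00197
  d term: (3×0.0734)² = 0.0484
Total = 0.101. Share from d = 0.0484/0.101 = 0.479.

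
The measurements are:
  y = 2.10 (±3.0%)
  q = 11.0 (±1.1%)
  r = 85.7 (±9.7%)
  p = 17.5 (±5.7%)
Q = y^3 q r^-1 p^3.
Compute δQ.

Relative error in a monomial: (δQ/Q)² = Σ (nᵢ · δxᵢ/xᵢ)².
  (3·δy/y)² = (3×0.0300)² = 0.00810;  (1·δq/q)² = (1×0.0110)² = 0.000121;  (-1·δr/r)² = (-1×0.0970)² = 0.00941;  (3·δp/p)² = (3×0.0570)² = 0.0292
δQ/Q = √(0.0469) = 0.216
Q = 6370, so δQ = 0.216 × 6370 = 1380.

1380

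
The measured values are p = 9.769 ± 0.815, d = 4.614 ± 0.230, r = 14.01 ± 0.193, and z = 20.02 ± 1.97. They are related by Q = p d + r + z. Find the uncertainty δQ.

4.81

Let w = p·d = 45.07. δw/w = √((1·δp/p)² + (1·δd/d)²) = √(0.00696 + 0.00248) = 0.0972, so δw = 4.38.
Q = w + r + z: δQ = √(δw² + δr² + δz²) = √(19.2 + 0.0372 + 3.88) = 4.81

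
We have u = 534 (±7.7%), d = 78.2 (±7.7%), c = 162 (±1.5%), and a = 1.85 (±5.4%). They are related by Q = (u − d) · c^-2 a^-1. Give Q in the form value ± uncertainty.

Let w = u − d = 456. δw = √(δu² + δd²) = √(1690 + 36.3) = 41.6, so δw/w = 0.0912.
Q is then a monomial in w, c, a:
δQ/Q = √((δw/w)² + (-2·δc/c)² + (-1·δa/a)²) = √(0.00831 + 0.000900 + 0.00292) = 0.110
Q = 0.00939, so δQ = 0.110 × 0.00939 = 0.00103.

0.00939 ± 0.00103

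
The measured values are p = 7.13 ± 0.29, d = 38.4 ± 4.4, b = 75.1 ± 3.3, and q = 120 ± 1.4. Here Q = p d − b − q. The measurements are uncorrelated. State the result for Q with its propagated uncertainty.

78.7 ± 33.5

Let w = p·d = 274. δw/w = √((1·δp/p)² + (1·δd/d)²) = √(0.00165 + 0.0131) = 0.122, so δw = 33.3.
Q = w − b − q: δQ = √(δw² + δb² + δq²) = √(1110 + 10.9 + 1.96) = 33.5
Q = 78.7.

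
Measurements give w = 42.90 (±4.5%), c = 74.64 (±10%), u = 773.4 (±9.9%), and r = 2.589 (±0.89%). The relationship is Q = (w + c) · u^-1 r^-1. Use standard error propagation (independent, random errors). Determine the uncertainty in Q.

Let h = w + c = 117.5. δh = √(δw² + δc²) = √(3.73 + 55.7) = 7.71, so δh/h = 0.0656.
Q is then a monomial in h, u, r:
δQ/Q = √((δh/h)² + (-1·δu/u)² + (-1·δr/r)²) = √(0.00430 + 0.00980 + 7.92e-05) = 0.119
Q = 0.05870, so δQ = 0.119 × 0.05870 = 0.00699.

0.00699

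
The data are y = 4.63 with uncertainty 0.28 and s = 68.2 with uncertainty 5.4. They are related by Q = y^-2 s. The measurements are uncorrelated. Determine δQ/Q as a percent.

14.5%

Each factor contributes (exponent × relative error)² to (δQ/Q)²:
  (-2·δy/y)² = (-2×0.0605)² = 0.0146;  (1·δs/s)² = (1×0.0792)² = 0.00627
δQ/Q = √(0.0209) = 0.145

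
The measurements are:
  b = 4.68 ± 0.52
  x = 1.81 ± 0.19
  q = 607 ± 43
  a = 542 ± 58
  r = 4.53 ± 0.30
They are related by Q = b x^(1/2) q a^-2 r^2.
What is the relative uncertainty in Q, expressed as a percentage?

Since Q is a product/quotient, work with relative uncertainties:
  (1·δb/b)² = (1×0.111)² = 0.0123;  (½·δx/x)² = (0.5×0.105)² = 0.00275;  (1·δq/q)² = (1×0.0708)² = 0.00502;  (-2·δa/a)² = (-2×0.107)² = 0.0458;  (2·δr/r)² = (2×0.0662)² = 0.0175
δQ/Q = √(0.0835) = 0.289

28.9%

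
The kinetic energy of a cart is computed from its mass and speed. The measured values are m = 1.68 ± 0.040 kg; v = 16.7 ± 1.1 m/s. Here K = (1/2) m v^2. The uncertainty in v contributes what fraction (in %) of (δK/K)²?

(δK/K)² = (1·δm/m)² + (2·δv/v)²
  m term: (1×0.0238)² = 0.000567
  v term: (2×0.0659)² = 0.0174
Total = 0.0179. Share from v = 0.0174/0.0179 = 0.968.

96.8%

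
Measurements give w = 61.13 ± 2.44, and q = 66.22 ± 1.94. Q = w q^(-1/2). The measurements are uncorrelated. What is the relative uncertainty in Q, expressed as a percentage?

4.25%

Since Q is a product/quotient, work with relative uncertainties:
  (1·δw/w)² = (1×0.0399)² = 0.00159;  (−½·δq/q)² = (-0.5×0.0293)² = 0.000215
δQ/Q = √(0.00181) = 0.0425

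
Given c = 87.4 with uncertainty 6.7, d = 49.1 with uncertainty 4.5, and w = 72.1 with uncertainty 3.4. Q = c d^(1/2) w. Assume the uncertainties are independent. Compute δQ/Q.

Relative error in a monomial: (δQ/Q)² = Σ (nᵢ · δxᵢ/xᵢ)².
  (1·δc/c)² = (1×0.0767)² = 0.00588;  (½·δd/d)² = (0.5×0.0916)² = 0.00210;  (1·δw/w)² = (1×0.0472)² = 0.00222
δQ/Q = √(0.0102) = 0.101

0.101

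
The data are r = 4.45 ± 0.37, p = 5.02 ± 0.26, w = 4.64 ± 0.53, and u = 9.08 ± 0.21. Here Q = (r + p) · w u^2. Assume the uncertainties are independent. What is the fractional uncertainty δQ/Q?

Let h = r + p = 9.47. δh = √(δr² + δp²) = √(0.137 + 0.0676) = 0.452, so δh/h = 0.0478.
Q is then a monomial in h, w, u:
δQ/Q = √((δh/h)² + (1·δw/w)² + (2·δu/u)²) = √(0.00228 + 0.0130 + 0.00214) = 0.132

0.132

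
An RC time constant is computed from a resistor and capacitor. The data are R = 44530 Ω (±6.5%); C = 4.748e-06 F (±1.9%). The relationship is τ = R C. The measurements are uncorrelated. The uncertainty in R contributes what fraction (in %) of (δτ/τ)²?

92.1%

(δτ/τ)² = (1·δR/R)² + (1·δC/C)²
  R term: (1×0.0650)² = 0.00423
  C term: (1×0.0190)² = 0.000361
Total = 0.00459. Share from R = 0.00423/0.00459 = 0.921.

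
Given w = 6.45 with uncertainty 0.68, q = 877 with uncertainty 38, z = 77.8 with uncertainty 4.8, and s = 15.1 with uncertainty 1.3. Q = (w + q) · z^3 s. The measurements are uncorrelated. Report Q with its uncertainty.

Let u = w + q = 883. δu = √(δw² + δq²) = √(0.462 + 1440) = 38.0, so δu/u = 0.0430.
Q is then a monomial in u, z, s:
δQ/Q = √((δu/u)² + (3·δz/z)² + (1·δs/s)²) = √(0.00185 + 0.0343 + 0.00741) = 0.209
Q = 6.28e+09, so δQ = 0.209 × 6.28e+09 = 1.31e+09.

(6.28 ± 1.31) × 10^9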